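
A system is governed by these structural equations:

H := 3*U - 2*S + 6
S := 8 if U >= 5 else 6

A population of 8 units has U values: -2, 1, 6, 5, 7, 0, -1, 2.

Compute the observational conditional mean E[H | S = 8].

8

E[H|S=8] averages over only the 3 units with S=8 (U = 6, 5, 7): H = 8, 5, 11, mean 8.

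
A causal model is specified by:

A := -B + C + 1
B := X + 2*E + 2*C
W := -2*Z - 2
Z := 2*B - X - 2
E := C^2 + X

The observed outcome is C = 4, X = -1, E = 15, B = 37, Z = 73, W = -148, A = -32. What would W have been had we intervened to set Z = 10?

The intervention breaks the incoming arrows to Z: Z := 2*B - X - 2 no longer applies, and Z = 10.
W = -2*Z - 2  [with Z=10]  = -22

-22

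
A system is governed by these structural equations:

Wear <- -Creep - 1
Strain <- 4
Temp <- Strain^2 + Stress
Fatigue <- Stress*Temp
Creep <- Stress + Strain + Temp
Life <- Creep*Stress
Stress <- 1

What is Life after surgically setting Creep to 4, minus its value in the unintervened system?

The intervention breaks the incoming arrows to Creep: Creep <- Stress + Strain + Temp no longer applies, and Creep = 4.
Life = Creep*Stress  [with Creep=4, Stress=1]  = 4
Without intervention: Temp = Strain^2 + Stress  [with Strain=4, Stress=1]  = 17; Creep = Stress + Strain + Temp  [with Stress=1, Strain=4, Temp=17]  = 22; Life = Creep*Stress  [with Creep=22, Stress=1]  = 22.
Change = 4 − 22 = -18.

-18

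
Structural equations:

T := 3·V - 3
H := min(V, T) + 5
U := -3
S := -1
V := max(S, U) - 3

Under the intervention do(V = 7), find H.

12

do(V=7) replaces the equation V := max(S, U) - 3 with the constant V = 7.
T = 3·V - 3  [with V=7]  = 18
H = min(V, T) + 5  [with V=7, T=18]  = 12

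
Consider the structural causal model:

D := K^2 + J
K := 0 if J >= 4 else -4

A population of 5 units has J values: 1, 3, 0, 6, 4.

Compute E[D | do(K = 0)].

do(K=0) breaks K's dependence on J. With K=0 fixed, D across the units is 1, 3, 0, 6, 4, mean 2.8.

2.8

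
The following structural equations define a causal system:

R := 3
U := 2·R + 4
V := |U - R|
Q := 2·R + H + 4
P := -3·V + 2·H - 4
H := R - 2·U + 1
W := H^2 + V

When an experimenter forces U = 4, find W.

17

Under do(U=4), the mechanism U := 2·R + 4 is discarded; U is fixed at 4.
H = R - 2·U + 1  [with R=3, U=4]  = -4
V = |U - R|  [with U=4, R=3]  = 1
W = H^2 + V  [with H=-4, V=1]  = 17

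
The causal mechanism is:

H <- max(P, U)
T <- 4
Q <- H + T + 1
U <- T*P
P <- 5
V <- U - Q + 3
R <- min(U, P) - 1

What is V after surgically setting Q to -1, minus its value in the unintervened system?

26

The intervention breaks the incoming arrows to Q: Q <- H + T + 1 no longer applies, and Q = -1.
U = T*P  [with T=4, P=5]  = 20
V = U - Q + 3  [with U=20, Q=-1]  = 24
Without intervention: U = T*P  [with T=4, P=5]  = 20; H = max(P, U)  [with P=5, U=20]  = 20; Q = H + T + 1  [with H=20, T=4]  = 25; V = U - Q + 3  [with U=20, Q=25]  = -2.
Change = 24 − (-2) = 26.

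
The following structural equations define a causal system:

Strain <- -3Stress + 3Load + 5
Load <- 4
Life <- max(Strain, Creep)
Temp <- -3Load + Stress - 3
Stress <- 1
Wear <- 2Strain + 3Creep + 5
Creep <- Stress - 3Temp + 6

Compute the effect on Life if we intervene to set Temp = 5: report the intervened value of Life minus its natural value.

-35

The intervention breaks the incoming arrows to Temp: Temp <- -3Load + Stress - 3 no longer applies, and Temp = 5.
Strain = -3Stress + 3Load + 5  [with Stress=1, Load=4]  = 14
Creep = Stress - 3Temp + 6  [with Stress=1, Temp=5]  = -8
Life = max(Strain, Creep)  [with Strain=14, Creep=-8]  = 14
Without intervention: Strain = -3Stress + 3Load + 5  [with Stress=1, Load=4]  = 14; Temp = -3Load + Stress - 3  [with Load=4, Stress=1]  = -14; Creep = Stress - 3Temp + 6  [with Stress=1, Temp=-14]  = 49; Life = max(Strain, Creep)  [with Strain=14, Creep=49]  = 49.
Change = 14 − 49 = -35.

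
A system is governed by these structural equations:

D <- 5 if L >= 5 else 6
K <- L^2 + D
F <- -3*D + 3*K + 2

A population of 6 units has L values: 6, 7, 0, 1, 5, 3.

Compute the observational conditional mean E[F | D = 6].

Observing D=6 restricts to units where D's equation naturally yields 6: L ∈ {0, 1, 3}. In that subpopulation F = 2, 5, 29, mean 12.

12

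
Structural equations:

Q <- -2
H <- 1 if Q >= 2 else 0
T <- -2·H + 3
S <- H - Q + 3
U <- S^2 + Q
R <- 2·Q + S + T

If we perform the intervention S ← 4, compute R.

Under do(S=4), the mechanism S <- H - Q + 3 is discarded; S is fixed at 4.
H = 1 if Q >= 2 else 0  [with Q=-2]  = 0
T = -2·H + 3  [with H=0]  = 3
R = 2·Q + S + T  [with Q=-2, S=4, T=3]  = 3

3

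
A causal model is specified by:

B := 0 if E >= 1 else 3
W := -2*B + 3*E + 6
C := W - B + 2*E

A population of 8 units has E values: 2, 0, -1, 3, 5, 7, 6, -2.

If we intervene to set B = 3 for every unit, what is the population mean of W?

7.5

The intervention sets B=3 in all 8 units regardless of E. Recomputing W per unit gives 6, 0, -3, 9, 15, 21, 18, -6; average 7.5.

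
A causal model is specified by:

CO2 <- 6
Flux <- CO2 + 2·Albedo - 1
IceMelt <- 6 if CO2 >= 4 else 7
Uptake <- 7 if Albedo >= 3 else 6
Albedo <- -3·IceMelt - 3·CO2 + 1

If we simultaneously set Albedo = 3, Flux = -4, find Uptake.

7

Setting Albedo = 3, Flux = -4 by intervention discards those variables' equations.
Uptake = 7 if Albedo >= 3 else 6  [with Albedo=3]  = 7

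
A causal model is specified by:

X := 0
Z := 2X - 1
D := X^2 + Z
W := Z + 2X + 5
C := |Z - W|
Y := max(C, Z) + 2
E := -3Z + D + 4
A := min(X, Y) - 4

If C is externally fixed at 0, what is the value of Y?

The intervention breaks the incoming arrows to C: C := |Z - W| no longer applies, and C = 0.
Z = 2X - 1  [with X=0]  = -1
Y = max(C, Z) + 2  [with C=0, Z=-1]  = 2

2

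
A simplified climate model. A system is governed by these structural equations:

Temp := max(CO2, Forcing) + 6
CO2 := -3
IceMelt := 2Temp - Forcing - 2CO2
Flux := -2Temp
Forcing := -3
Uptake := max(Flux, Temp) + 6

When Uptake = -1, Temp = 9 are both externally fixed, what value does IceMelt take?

Under do(Uptake = -1, Temp = 9), each intervened variable's structural equation is replaced by its fixed value.
IceMelt = 2Temp - Forcing - 2CO2  [with Temp=9, Forcing=-3, CO2=-3]  = 27

27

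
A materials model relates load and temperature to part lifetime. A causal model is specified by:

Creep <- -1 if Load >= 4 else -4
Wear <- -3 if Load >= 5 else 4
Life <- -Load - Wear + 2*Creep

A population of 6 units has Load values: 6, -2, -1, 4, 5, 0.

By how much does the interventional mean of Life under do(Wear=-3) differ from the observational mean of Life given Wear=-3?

Under do(Wear=-3), Wear's equation is replaced by Wear=-3 for every unit. Per-unit Life: -5, -3, -4, -3, -4, -5. Mean = -4.
Conditioning on Wear=-3 selects the 2 unit(s) with Load ∈ {6, 5}. Their Life values: -5, -4. Mean = -4.5.
Difference = -4 − (-4.5) = 0.5.

0.5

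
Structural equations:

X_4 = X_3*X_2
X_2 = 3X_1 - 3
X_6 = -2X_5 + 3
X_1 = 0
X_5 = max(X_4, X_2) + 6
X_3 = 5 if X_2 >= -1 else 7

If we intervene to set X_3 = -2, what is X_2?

-3

Under do(X_3=-2), the mechanism X_3 = 5 if X_2 >= -1 else 7 is discarded; X_3 is fixed at -2.
Since X_2 is not a descendant of the intervened variable, it is unaffected.
X_2 = 3X_1 - 3  [with X_1=0]  = -3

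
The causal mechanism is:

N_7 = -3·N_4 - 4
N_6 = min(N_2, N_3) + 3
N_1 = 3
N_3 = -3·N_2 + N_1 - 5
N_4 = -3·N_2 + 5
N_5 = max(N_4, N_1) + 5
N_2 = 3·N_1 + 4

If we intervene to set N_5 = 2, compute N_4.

The intervention breaks the incoming arrows to N_5: N_5 = max(N_4, N_1) + 5 no longer applies, and N_5 = 2.
Since N_4 is not a descendant of the intervened variable, it is unaffected.
N_2 = 3·N_1 + 4  [with N_1=3]  = 13
N_4 = -3·N_2 + 5  [with N_2=13]  = -34

-34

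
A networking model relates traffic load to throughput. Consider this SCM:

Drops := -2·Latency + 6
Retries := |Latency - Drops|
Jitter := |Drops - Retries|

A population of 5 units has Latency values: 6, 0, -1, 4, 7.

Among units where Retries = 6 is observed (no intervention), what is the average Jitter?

4

Observing Retries=6 restricts to units where Retries's equation naturally yields 6: Latency ∈ {0, 4}. In that subpopulation Jitter = 0, 8, mean 4.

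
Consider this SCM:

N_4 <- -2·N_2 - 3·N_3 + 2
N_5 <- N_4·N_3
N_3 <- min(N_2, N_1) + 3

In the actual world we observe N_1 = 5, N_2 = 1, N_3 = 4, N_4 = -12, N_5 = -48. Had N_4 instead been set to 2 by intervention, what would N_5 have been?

8

Intervening sets N_4 = 2 and removes its equation (N_4 <- -2·N_2 - 3·N_3 + 2).
N_3 = min(N_2, N_1) + 3  [with N_2=1, N_1=5]  = 4
N_5 = N_4·N_3  [with N_4=2, N_3=4]  = 8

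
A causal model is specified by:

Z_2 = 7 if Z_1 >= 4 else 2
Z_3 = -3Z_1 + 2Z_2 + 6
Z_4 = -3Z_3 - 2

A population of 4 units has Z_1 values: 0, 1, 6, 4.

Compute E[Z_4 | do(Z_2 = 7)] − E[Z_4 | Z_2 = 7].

The intervention sets Z_2=7 in all 4 units regardless of Z_1. Recomputing Z_4 per unit gives -62, -53, -8, -26; average -37.25.
Observing Z_2=7 restricts to units where Z_2's equation naturally yields 7: Z_1 ∈ {6, 4}. In that subpopulation Z_4 = -8, -26, mean -17.
Difference = -37.25 − (-17) = -20.25.

-20.25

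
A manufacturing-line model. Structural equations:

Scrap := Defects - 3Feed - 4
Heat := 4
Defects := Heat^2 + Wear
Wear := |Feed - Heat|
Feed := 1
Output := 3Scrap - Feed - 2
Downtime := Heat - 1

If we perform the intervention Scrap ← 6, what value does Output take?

The intervention breaks the incoming arrows to Scrap: Scrap := Defects - 3Feed - 4 no longer applies, and Scrap = 6.
Output = 3Scrap - Feed - 2  [with Scrap=6, Feed=1]  = 15

15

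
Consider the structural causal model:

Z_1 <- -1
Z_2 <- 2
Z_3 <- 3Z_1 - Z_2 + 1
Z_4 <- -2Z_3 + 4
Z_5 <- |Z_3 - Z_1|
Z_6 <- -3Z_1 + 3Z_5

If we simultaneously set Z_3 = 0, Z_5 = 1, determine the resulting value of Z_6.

6

Setting Z_3 = 0, Z_5 = 1 by intervention discards those variables' equations.
Z_6 = -3Z_1 + 3Z_5  [with Z_1=-1, Z_5=1]  = 6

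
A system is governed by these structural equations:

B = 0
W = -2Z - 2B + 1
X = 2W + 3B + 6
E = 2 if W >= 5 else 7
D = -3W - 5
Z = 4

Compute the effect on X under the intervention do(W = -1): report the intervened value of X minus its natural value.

do(W=-1) replaces the equation W = -2Z - 2B + 1 with the constant W = -1.
X = 2W + 3B + 6  [with W=-1, B=0]  = 4
Without intervention: W = -2Z - 2B + 1  [with Z=4, B=0]  = -7; X = 2W + 3B + 6  [with W=-7, B=0]  = -8.
Change = 4 − (-8) = 12.

12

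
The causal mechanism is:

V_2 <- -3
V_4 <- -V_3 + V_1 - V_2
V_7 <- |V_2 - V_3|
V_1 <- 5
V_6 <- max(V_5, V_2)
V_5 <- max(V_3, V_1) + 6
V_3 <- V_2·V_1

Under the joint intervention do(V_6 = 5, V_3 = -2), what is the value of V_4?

10

Under do(V_6 = 5, V_3 = -2), each intervened variable's structural equation is replaced by its fixed value.
V_4 = -V_3 + V_1 - V_2  [with V_3=-2, V_1=5, V_2=-3]  = 10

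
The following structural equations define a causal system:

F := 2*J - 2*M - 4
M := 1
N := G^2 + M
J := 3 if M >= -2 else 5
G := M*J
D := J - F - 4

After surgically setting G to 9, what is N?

82

The intervention breaks the incoming arrows to G: G := M*J no longer applies, and G = 9.
N = G^2 + M  [with G=9, M=1]  = 82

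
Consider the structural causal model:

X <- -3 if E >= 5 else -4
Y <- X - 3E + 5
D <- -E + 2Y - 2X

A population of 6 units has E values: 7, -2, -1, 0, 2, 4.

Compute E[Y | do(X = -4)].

-4

The intervention sets X=-4 in all 6 units regardless of E. Recomputing Y per unit gives -20, 7, 4, 1, -5, -11; average -4.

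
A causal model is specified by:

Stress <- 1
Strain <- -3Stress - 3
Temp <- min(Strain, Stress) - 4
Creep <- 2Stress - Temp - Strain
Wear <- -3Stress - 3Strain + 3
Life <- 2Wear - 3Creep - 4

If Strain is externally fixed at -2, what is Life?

Under do(Strain=-2), the mechanism Strain <- -3Stress - 3 is discarded; Strain is fixed at -2.
Temp = min(Strain, Stress) - 4  [with Strain=-2, Stress=1]  = -6
Creep = 2Stress - Temp - Strain  [with Stress=1, Temp=-6, Strain=-2]  = 10
Wear = -3Stress - 3Strain + 3  [with Stress=1, Strain=-2]  = 6
Life = 2Wear - 3Creep - 4  [with Wear=6, Creep=10]  = -22

-22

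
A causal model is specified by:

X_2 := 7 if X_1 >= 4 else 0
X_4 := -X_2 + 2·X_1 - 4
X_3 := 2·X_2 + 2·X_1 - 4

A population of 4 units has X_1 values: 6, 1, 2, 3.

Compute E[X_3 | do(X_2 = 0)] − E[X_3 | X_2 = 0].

Every unit gets X_2=0 under the intervention. X_3 values become 8, -2, 0, 2; E[X_3|do(X_2=0)] = 2.
Conditioning on X_2=0 selects the 3 unit(s) with X_1 ∈ {1, 2, 3}. Their X_3 values: -2, 0, 2. Mean = 0.
Difference = 2 − 0 = 2.

2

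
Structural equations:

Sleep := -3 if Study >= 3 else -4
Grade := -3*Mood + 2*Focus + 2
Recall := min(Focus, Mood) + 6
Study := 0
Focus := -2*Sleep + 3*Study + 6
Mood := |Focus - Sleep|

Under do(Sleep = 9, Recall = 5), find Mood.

21

The joint intervention fixes Sleep = 9, Recall = 5, removing each variable's own equation.
Focus = -2*Sleep + 3*Study + 6  [with Sleep=9, Study=0]  = -12
Mood = |Focus - Sleep|  [with Focus=-12, Sleep=9]  = 21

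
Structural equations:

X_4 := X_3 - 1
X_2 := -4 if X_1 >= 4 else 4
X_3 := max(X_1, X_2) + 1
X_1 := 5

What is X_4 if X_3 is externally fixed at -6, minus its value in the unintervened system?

-12

The intervention breaks the incoming arrows to X_3: X_3 := max(X_1, X_2) + 1 no longer applies, and X_3 = -6.
X_4 = X_3 - 1  [with X_3=-6]  = -7
Without intervention: X_2 = -4 if X_1 >= 4 else 4  [with X_1=5]  = -4; X_3 = max(X_1, X_2) + 1  [with X_1=5, X_2=-4]  = 6; X_4 = X_3 - 1  [with X_3=6]  = 5.
Change = -7 − 5 = -12.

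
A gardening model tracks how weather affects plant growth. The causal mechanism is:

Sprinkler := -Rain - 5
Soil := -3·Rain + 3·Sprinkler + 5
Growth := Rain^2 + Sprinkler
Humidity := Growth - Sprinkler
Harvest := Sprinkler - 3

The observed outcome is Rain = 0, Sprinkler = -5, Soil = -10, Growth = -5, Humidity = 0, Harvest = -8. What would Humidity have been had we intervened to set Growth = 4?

Intervening sets Growth = 4 and removes its equation (Growth := Rain^2 + Sprinkler).
Sprinkler = -Rain - 5  [with Rain=0]  = -5
Humidity = Growth - Sprinkler  [with Growth=4, Sprinkler=-5]  = 9

9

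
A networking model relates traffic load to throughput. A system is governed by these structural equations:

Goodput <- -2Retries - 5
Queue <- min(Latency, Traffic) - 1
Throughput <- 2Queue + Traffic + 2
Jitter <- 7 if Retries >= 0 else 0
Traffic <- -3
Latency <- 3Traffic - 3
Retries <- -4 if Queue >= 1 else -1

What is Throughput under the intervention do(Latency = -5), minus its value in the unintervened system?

14

Under do(Latency=-5), the mechanism Latency <- 3Traffic - 3 is discarded; Latency is fixed at -5.
Queue = min(Latency, Traffic) - 1  [with Latency=-5, Traffic=-3]  = -6
Throughput = 2Queue + Traffic + 2  [with Queue=-6, Traffic=-3]  = -13
Without intervention: Latency = 3Traffic - 3  [with Traffic=-3]  = -12; Queue = min(Latency, Traffic) - 1  [with Latency=-12, Traffic=-3]  = -13; Throughput = 2Queue + Traffic + 2  [with Queue=-13, Traffic=-3]  = -27.
Change = -13 − (-27) = 14.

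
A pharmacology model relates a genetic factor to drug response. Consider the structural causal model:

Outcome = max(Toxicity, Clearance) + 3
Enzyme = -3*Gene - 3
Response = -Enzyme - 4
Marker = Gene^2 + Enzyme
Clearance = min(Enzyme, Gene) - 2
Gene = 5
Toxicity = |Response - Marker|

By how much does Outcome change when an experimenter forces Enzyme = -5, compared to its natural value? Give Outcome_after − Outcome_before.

12

Under do(Enzyme=-5), the mechanism Enzyme = -3*Gene - 3 is discarded; Enzyme is fixed at -5.
Marker = Gene^2 + Enzyme  [with Gene=5, Enzyme=-5]  = 20
Response = -Enzyme - 4  [with Enzyme=-5]  = 1
Toxicity = |Response - Marker|  [with Response=1, Marker=20]  = 19
Clearance = min(Enzyme, Gene) - 2  [with Enzyme=-5, Gene=5]  = -7
Outcome = max(Toxicity, Clearance) + 3  [with Toxicity=19, Clearance=-7]  = 22
Without intervention: Enzyme = -3*Gene - 3  [with Gene=5]  = -18; Marker = Gene^2 + Enzyme  [with Gene=5, Enzyme=-18]  = 7; Response = -Enzyme - 4  [with Enzyme=-18]  = 14; Toxicity = |Response - Marker|  [with Response=14, Marker=7]  = 7; Clearance = min(Enzyme, Gene) - 2  [with Enzyme=-18, Gene=5]  = -20; Outcome = max(Toxicity, Clearance) + 3  [with Toxicity=7, Clearance=-20]  = 10.
Change = 22 − 10 = 12.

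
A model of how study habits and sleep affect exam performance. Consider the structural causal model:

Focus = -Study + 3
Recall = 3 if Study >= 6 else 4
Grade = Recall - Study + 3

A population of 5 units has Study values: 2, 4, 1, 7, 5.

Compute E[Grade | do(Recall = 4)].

3.2

do(Recall=4) breaks Recall's dependence on Study. With Recall=4 fixed, Grade across the units is 5, 3, 6, 0, 2, mean 3.2.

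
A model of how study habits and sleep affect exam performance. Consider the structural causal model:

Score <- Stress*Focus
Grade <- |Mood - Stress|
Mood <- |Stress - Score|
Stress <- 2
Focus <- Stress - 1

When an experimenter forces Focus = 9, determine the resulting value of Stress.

Under do(Focus=9), the mechanism Focus <- Stress - 1 is discarded; Focus is fixed at 9.
Stress is not downstream of the intervention, so its value is determined by the original equations.

2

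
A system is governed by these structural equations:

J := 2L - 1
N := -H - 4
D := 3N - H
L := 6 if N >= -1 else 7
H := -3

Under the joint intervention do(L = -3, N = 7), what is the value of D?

Setting L = -3, N = 7 by intervention discards those variables' equations.
D = 3N - H  [with N=7, H=-3]  = 24

24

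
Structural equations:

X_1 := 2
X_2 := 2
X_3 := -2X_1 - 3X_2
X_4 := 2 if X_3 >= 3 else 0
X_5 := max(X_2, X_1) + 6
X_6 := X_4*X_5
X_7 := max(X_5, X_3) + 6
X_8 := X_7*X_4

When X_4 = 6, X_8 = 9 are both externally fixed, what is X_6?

48

The joint intervention fixes X_4 = 6, X_8 = 9, removing each variable's own equation.
X_5 = max(X_2, X_1) + 6  [with X_2=2, X_1=2]  = 8
X_6 = X_4*X_5  [with X_4=6, X_5=8]  = 48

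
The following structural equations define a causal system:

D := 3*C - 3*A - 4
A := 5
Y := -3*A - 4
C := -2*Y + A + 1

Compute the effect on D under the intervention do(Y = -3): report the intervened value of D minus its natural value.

Under do(Y=-3), the mechanism Y := -3*A - 4 is discarded; Y is fixed at -3.
C = -2*Y + A + 1  [with Y=-3, A=5]  = 12
D = 3*C - 3*A - 4  [with C=12, A=5]  = 17
Without intervention: Y = -3*A - 4  [with A=5]  = -19; C = -2*Y + A + 1  [with Y=-19, A=5]  = 44; D = 3*C - 3*A - 4  [with C=44, A=5]  = 113.
Change = 17 − 113 = -96.

-96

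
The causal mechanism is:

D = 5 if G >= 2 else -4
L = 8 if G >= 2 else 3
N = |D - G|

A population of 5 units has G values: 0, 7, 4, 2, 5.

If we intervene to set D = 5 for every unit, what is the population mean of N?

Every unit gets D=5 under the intervention. N values become 5, 2, 1, 3, 0; E[N|do(D=5)] = 2.2.

2.2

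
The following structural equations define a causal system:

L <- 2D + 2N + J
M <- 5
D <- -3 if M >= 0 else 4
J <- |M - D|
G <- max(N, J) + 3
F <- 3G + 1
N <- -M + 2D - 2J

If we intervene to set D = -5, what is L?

Under do(D=-5), the mechanism D <- -3 if M >= 0 else 4 is discarded; D is fixed at -5.
J = |M - D|  [with M=5, D=-5]  = 10
N = -M + 2D - 2J  [with M=5, D=-5, J=10]  = -35
L = 2D + 2N + J  [with D=-5, N=-35, J=10]  = -70

-70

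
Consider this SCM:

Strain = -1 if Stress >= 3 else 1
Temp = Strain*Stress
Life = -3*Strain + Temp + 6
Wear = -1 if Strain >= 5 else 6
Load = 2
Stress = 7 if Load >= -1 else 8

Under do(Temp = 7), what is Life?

Under do(Temp=7), the mechanism Temp = Strain*Stress is discarded; Temp is fixed at 7.
Stress = 7 if Load >= -1 else 8  [with Load=2]  = 7
Strain = -1 if Stress >= 3 else 1  [with Stress=7]  = -1
Life = -3*Strain + Temp + 6  [with Strain=-1, Temp=7]  = 16

16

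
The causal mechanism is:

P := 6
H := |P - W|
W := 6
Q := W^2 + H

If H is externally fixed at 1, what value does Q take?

37

The intervention breaks the incoming arrows to H: H := |P - W| no longer applies, and H = 1.
Q = W^2 + H  [with W=6, H=1]  = 37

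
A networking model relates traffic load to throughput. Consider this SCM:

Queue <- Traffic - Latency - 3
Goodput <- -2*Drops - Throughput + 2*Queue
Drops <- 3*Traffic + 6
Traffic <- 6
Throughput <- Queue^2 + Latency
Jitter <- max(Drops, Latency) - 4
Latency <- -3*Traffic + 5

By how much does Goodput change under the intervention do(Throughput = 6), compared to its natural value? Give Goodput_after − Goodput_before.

Intervening sets Throughput = 6 and removes its equation (Throughput <- Queue^2 + Latency).
Latency = -3*Traffic + 5  [with Traffic=6]  = -13
Queue = Traffic - Latency - 3  [with Traffic=6, Latency=-13]  = 16
Drops = 3*Traffic + 6  [with Traffic=6]  = 24
Goodput = -2*Drops - Throughput + 2*Queue  [with Drops=24, Throughput=6, Queue=16]  = -22
Without intervention: Latency = -3*Traffic + 5  [with Traffic=6]  = -13; Queue = Traffic - Latency - 3  [with Traffic=6, Latency=-13]  = 16; Drops = 3*Traffic + 6  [with Traffic=6]  = 24; Throughput = Queue^2 + Latency  [with Queue=16, Latency=-13]  = 243; Goodput = -2*Drops - Throughput + 2*Queue  [with Drops=24, Throughput=243, Queue=16]  = -259.
Change = -22 − (-259) = 237.

237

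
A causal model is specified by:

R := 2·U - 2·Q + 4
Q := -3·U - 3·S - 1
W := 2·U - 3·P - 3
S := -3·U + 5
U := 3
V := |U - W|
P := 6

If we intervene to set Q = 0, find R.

Under do(Q=0), the mechanism Q := -3·U - 3·S - 1 is discarded; Q is fixed at 0.
R = 2·U - 2·Q + 4  [with U=3, Q=0]  = 10

10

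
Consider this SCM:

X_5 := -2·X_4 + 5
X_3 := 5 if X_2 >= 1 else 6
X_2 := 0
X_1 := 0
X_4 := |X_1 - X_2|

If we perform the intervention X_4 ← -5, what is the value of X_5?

15

Intervening sets X_4 = -5 and removes its equation (X_4 := |X_1 - X_2|).
X_5 = -2·X_4 + 5  [with X_4=-5]  = 15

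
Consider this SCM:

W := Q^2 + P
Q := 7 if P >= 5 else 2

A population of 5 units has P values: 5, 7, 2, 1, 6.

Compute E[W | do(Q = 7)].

Every unit gets Q=7 under the intervention. W values become 54, 56, 51, 50, 55; E[W|do(Q=7)] = 53.2.

53.2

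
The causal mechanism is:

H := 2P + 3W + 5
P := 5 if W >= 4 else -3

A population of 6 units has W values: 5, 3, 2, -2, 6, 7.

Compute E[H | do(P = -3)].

Every unit gets P=-3 under the intervention. H values become 14, 8, 5, -7, 17, 20; E[H|do(P=-3)] = 9.5.

9.5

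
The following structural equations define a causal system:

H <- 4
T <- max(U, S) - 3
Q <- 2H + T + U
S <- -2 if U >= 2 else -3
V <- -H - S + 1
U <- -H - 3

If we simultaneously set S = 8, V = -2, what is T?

5

Setting S = 8, V = -2 by intervention discards those variables' equations.
U = -H - 3  [with H=4]  = -7
T = max(U, S) - 3  [with U=-7, S=8]  = 5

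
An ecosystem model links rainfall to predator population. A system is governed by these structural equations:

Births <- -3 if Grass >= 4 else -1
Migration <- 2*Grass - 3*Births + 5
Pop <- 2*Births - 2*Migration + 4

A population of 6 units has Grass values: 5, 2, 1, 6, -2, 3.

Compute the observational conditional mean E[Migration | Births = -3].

25

Conditioning on Births=-3 selects the 2 unit(s) with Grass ∈ {5, 6}. Their Migration values: 24, 26. Mean = 25.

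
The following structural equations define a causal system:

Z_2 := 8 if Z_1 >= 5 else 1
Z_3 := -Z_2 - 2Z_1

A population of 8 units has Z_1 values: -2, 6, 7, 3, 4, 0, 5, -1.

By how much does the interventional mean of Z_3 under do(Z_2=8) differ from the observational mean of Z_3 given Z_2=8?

6.5

Every unit gets Z_2=8 under the intervention. Z_3 values become -4, -20, -22, -14, -16, -8, -18, -6; E[Z_3|do(Z_2=8)] = -13.5.
Observing Z_2=8 restricts to units where Z_2's equation naturally yields 8: Z_1 ∈ {6, 7, 5}. In that subpopulation Z_3 = -20, -22, -18, mean -20.
Difference = -13.5 − (-20) = 6.5.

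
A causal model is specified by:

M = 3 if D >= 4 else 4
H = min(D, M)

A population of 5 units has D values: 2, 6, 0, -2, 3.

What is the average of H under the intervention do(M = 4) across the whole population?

Every unit gets M=4 under the intervention. H values become 2, 4, 0, -2, 3; E[H|do(M=4)] = 1.4.

1.4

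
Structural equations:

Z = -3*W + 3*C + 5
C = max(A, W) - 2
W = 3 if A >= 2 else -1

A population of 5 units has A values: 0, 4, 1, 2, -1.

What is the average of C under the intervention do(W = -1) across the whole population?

Every unit gets W=-1 under the intervention. C values become -2, 2, -1, 0, -3; E[C|do(W=-1)] = -0.8.

-0.8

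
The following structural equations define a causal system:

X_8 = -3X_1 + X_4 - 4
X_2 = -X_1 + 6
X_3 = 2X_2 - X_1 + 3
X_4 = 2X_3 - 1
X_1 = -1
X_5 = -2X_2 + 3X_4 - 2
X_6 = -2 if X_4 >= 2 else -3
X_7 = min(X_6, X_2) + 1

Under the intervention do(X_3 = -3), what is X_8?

-8

The intervention breaks the incoming arrows to X_3: X_3 = 2X_2 - X_1 + 3 no longer applies, and X_3 = -3.
X_4 = 2X_3 - 1  [with X_3=-3]  = -7
X_8 = -3X_1 + X_4 - 4  [with X_1=-1, X_4=-7]  = -8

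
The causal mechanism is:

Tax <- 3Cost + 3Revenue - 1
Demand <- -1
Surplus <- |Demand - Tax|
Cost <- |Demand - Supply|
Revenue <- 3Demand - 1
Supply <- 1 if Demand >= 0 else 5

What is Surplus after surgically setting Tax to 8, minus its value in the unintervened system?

3

The intervention breaks the incoming arrows to Tax: Tax <- 3Cost + 3Revenue - 1 no longer applies, and Tax = 8.
Surplus = |Demand - Tax|  [with Demand=-1, Tax=8]  = 9
Without intervention: Supply = 1 if Demand >= 0 else 5  [with Demand=-1]  = 5; Cost = |Demand - Supply|  [with Demand=-1, Supply=5]  = 6; Revenue = 3Demand - 1  [with Demand=-1]  = -4; Tax = 3Cost + 3Revenue - 1  [with Cost=6, Revenue=-4]  = 5; Surplus = |Demand - Tax|  [with Demand=-1, Tax=5]  = 6.
Change = 9 − 6 = 3.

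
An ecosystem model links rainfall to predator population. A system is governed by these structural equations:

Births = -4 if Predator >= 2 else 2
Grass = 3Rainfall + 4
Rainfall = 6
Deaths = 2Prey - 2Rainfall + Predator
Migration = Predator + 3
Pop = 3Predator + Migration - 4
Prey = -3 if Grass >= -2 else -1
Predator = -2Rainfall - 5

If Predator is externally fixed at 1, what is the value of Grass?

The intervention breaks the incoming arrows to Predator: Predator = -2Rainfall - 5 no longer applies, and Predator = 1.
Since Grass is not a descendant of the intervened variable, it is unaffected.
Grass = 3Rainfall + 4  [with Rainfall=6]  = 22

22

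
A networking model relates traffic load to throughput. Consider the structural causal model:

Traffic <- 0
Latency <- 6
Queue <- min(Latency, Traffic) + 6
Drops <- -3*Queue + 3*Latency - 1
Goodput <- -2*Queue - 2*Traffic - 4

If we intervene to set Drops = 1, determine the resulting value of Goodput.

Intervening sets Drops = 1 and removes its equation (Drops <- -3*Queue + 3*Latency - 1).
No directed path runs from Drops to Goodput, so Goodput keeps its natural value.
Queue = min(Latency, Traffic) + 6  [with Latency=6, Traffic=0]  = 6
Goodput = -2*Queue - 2*Traffic - 4  [with Queue=6, Traffic=0]  = -16

-16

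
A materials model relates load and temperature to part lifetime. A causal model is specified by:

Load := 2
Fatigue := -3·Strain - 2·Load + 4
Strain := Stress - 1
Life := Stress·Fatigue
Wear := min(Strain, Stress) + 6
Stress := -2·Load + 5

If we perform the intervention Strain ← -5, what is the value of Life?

15

The intervention breaks the incoming arrows to Strain: Strain := Stress - 1 no longer applies, and Strain = -5.
Stress = -2·Load + 5  [with Load=2]  = 1
Fatigue = -3·Strain - 2·Load + 4  [with Strain=-5, Load=2]  = 15
Life = Stress·Fatigue  [with Stress=1, Fatigue=15]  = 15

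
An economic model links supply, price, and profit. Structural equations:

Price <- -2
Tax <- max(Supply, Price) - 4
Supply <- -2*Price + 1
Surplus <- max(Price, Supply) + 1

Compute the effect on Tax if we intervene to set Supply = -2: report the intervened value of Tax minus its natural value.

The intervention breaks the incoming arrows to Supply: Supply <- -2*Price + 1 no longer applies, and Supply = -2.
Tax = max(Supply, Price) - 4  [with Supply=-2, Price=-2]  = -6
Without intervention: Supply = -2*Price + 1  [with Price=-2]  = 5; Tax = max(Supply, Price) - 4  [with Supply=5, Price=-2]  = 1.
Change = -6 − 1 = -7.

-7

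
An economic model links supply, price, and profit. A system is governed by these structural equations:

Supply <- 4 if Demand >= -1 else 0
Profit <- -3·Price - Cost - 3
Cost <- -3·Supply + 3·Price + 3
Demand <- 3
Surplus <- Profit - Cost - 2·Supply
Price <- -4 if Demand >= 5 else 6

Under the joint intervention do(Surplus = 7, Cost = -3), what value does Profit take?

-18

Setting Surplus = 7, Cost = -3 by intervention discards those variables' equations.
Price = -4 if Demand >= 5 else 6  [with Demand=3]  = 6
Profit = -3·Price - Cost - 3  [with Price=6, Cost=-3]  = -18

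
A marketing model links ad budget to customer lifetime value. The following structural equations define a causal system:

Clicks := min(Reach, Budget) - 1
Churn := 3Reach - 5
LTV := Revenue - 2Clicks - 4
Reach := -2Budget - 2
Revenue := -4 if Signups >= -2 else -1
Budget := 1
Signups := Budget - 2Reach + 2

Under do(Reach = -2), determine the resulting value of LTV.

Under do(Reach=-2), the mechanism Reach := -2Budget - 2 is discarded; Reach is fixed at -2.
Clicks = min(Reach, Budget) - 1  [with Reach=-2, Budget=1]  = -3
Signups = Budget - 2Reach + 2  [with Budget=1, Reach=-2]  = 7
Revenue = -4 if Signups >= -2 else -1  [with Signups=7]  = -4
LTV = Revenue - 2Clicks - 4  [with Revenue=-4, Clicks=-3]  = -2

-2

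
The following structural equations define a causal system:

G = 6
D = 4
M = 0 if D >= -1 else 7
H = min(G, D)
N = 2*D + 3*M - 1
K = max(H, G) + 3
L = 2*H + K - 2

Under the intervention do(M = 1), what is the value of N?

10

do(M=1) replaces the equation M = 0 if D >= -1 else 7 with the constant M = 1.
N = 2*D + 3*M - 1  [with D=4, M=1]  = 10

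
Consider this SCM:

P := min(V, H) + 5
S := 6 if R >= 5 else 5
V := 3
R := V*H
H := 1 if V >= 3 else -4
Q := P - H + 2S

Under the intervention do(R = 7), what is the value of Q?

17

The intervention breaks the incoming arrows to R: R := V*H no longer applies, and R = 7.
H = 1 if V >= 3 else -4  [with V=3]  = 1
S = 6 if R >= 5 else 5  [with R=7]  = 6
P = min(V, H) + 5  [with V=3, H=1]  = 6
Q = P - H + 2S  [with P=6, H=1, S=6]  = 17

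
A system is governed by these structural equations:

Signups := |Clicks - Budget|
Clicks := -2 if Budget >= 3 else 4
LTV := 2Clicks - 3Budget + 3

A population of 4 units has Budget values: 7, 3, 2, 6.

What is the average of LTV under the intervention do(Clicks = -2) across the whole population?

Every unit gets Clicks=-2 under the intervention. LTV values become -22, -10, -7, -19; E[LTV|do(Clicks=-2)] = -14.5.

-14.5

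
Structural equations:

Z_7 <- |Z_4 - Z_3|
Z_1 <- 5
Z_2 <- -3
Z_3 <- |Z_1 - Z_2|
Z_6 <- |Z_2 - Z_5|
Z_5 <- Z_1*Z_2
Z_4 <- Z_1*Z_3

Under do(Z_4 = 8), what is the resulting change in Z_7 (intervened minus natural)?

-32

The intervention breaks the incoming arrows to Z_4: Z_4 <- Z_1*Z_3 no longer applies, and Z_4 = 8.
Z_3 = |Z_1 - Z_2|  [with Z_1=5, Z_2=-3]  = 8
Z_7 = |Z_4 - Z_3|  [with Z_4=8, Z_3=8]  = 0
Without intervention: Z_3 = |Z_1 - Z_2|  [with Z_1=5, Z_2=-3]  = 8; Z_4 = Z_1*Z_3  [with Z_1=5, Z_3=8]  = 40; Z_7 = |Z_4 - Z_3|  [with Z_4=40, Z_3=8]  = 32.
Change = 0 − 32 = -32.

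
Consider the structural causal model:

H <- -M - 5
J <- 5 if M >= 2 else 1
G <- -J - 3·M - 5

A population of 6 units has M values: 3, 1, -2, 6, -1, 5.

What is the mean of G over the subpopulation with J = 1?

-4

Observing J=1 restricts to units where J's equation naturally yields 1: M ∈ {1, -2, -1}. In that subpopulation G = -9, 0, -3, mean -4.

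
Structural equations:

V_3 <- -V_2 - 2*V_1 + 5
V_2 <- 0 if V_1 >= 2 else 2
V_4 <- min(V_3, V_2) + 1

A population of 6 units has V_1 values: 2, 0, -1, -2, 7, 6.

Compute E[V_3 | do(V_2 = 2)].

-1

do(V_2=2) breaks V_2's dependence on V_1. With V_2=2 fixed, V_3 across the units is -1, 3, 5, 7, -11, -9, mean -1.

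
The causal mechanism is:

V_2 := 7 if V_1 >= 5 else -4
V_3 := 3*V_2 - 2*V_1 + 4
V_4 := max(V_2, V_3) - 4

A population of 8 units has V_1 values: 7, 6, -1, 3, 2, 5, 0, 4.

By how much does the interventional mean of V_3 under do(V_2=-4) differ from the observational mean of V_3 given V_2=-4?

-3.3

do(V_2=-4) breaks V_2's dependence on V_1. With V_2=-4 fixed, V_3 across the units is -22, -20, -6, -14, -12, -18, -8, -16, mean -14.5.
Conditioning on V_2=-4 selects the 5 unit(s) with V_1 ∈ {-1, 3, 2, 0, 4}. Their V_3 values: -6, -14, -12, -8, -16. Mean = -11.2.
Difference = -14.5 − (-11.2) = -3.3.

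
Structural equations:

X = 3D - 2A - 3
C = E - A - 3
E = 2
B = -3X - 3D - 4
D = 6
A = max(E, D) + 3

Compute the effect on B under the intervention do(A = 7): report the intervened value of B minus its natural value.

The intervention breaks the incoming arrows to A: A = max(E, D) + 3 no longer applies, and A = 7.
X = 3D - 2A - 3  [with D=6, A=7]  = 1
B = -3X - 3D - 4  [with X=1, D=6]  = -25
Without intervention: A = max(E, D) + 3  [with E=2, D=6]  = 9; X = 3D - 2A - 3  [with D=6, A=9]  = -3; B = -3X - 3D - 4  [with X=-3, D=6]  = -13.
Change = -25 − (-13) = -12.

-12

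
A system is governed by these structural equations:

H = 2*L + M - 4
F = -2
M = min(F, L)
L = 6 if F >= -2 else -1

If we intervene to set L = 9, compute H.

Under do(L=9), the mechanism L = 6 if F >= -2 else -1 is discarded; L is fixed at 9.
M = min(F, L)  [with F=-2, L=9]  = -2
H = 2*L + M - 4  [with L=9, M=-2]  = 12

12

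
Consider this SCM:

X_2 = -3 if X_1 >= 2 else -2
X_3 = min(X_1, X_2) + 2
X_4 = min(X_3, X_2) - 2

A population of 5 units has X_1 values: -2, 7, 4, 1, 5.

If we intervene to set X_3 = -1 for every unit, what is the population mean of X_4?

do(X_3=-1) breaks X_3's dependence on X_1. With X_3=-1 fixed, X_4 across the units is -4, -5, -5, -4, -5, mean -4.6.

-4.6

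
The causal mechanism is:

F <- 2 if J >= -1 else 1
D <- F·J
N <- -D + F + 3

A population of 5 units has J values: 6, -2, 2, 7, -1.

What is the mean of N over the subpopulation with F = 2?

-2

E[N|F=2] averages over only the 4 units with F=2 (J = 6, 2, 7, -1): N = -7, 1, -9, 7, mean -2.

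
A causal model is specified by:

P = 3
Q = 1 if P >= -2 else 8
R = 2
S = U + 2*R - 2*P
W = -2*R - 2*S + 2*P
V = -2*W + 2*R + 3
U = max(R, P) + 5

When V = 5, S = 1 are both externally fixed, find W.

Setting V = 5, S = 1 by intervention discards those variables' equations.
W = -2*R - 2*S + 2*P  [with R=2, S=1, P=3]  = 0

0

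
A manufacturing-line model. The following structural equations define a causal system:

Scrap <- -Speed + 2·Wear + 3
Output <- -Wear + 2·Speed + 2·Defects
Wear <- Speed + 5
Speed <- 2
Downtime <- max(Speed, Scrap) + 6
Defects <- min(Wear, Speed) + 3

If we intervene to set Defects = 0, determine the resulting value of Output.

do(Defects=0) replaces the equation Defects <- min(Wear, Speed) + 3 with the constant Defects = 0.
Wear = Speed + 5  [with Speed=2]  = 7
Output = -Wear + 2·Speed + 2·Defects  [with Wear=7, Speed=2, Defects=0]  = -3

-3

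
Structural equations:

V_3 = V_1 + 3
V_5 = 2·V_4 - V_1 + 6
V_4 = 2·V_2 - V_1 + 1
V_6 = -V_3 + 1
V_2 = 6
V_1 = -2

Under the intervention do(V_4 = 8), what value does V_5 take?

Intervening sets V_4 = 8 and removes its equation (V_4 = 2·V_2 - V_1 + 1).
V_5 = 2·V_4 - V_1 + 6  [with V_4=8, V_1=-2]  = 24

24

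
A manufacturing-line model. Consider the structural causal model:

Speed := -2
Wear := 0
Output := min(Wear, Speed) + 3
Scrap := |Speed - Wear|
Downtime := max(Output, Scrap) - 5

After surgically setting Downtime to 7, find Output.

1

The intervention breaks the incoming arrows to Downtime: Downtime := max(Output, Scrap) - 5 no longer applies, and Downtime = 7.
Since Output is not a descendant of the intervened variable, it is unaffected.
Output = min(Wear, Speed) + 3  [with Wear=0, Speed=-2]  = 1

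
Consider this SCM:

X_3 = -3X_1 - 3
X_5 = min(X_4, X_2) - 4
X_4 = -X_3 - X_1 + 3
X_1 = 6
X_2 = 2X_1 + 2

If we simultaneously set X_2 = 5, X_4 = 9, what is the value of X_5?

1

Setting X_2 = 5, X_4 = 9 by intervention discards those variables' equations.
X_5 = min(X_4, X_2) - 4  [with X_4=9, X_2=5]  = 1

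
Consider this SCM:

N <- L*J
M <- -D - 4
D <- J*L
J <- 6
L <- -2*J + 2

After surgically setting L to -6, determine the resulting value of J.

Under do(L=-6), the mechanism L <- -2*J + 2 is discarded; L is fixed at -6.
J is not downstream of the intervention, so its value is determined by the original equations.

6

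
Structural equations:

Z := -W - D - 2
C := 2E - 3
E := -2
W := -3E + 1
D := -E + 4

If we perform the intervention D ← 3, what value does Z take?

-12

Under do(D=3), the mechanism D := -E + 4 is discarded; D is fixed at 3.
W = -3E + 1  [with E=-2]  = 7
Z = -W - D - 2  [with W=7, D=3]  = -12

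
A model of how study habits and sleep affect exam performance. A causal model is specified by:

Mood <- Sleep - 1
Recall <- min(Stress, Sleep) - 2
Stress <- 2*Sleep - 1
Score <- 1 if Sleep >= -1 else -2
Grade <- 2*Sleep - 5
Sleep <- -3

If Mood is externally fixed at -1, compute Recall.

-9

Intervening sets Mood = -1 and removes its equation (Mood <- Sleep - 1).
No directed path runs from Mood to Recall, so Recall keeps its natural value.
Stress = 2*Sleep - 1  [with Sleep=-3]  = -7
Recall = min(Stress, Sleep) - 2  [with Stress=-7, Sleep=-3]  = -9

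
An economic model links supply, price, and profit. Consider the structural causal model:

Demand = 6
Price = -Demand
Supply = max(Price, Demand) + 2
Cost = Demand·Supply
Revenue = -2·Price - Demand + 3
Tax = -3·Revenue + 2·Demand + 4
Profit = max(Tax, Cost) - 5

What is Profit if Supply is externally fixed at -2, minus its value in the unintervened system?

-59

The intervention breaks the incoming arrows to Supply: Supply = max(Price, Demand) + 2 no longer applies, and Supply = -2.
Price = -Demand  [with Demand=6]  = -6
Cost = Demand·Supply  [with Demand=6, Supply=-2]  = -12
Revenue = -2·Price - Demand + 3  [with Price=-6, Demand=6]  = 9
Tax = -3·Revenue + 2·Demand + 4  [with Revenue=9, Demand=6]  = -11
Profit = max(Tax, Cost) - 5  [with Tax=-11, Cost=-12]  = -16
Without intervention: Price = -Demand  [with Demand=6]  = -6; Supply = max(Price, Demand) + 2  [with Price=-6, Demand=6]  = 8; Cost = Demand·Supply  [with Demand=6, Supply=8]  = 48; Revenue = -2·Price - Demand + 3  [with Price=-6, Demand=6]  = 9; Tax = -3·Revenue + 2·Demand + 4  [with Revenue=9, Demand=6]  = -11; Profit = max(Tax, Cost) - 5  [with Tax=-11, Cost=48]  = 43.
Change = -16 − 43 = -59.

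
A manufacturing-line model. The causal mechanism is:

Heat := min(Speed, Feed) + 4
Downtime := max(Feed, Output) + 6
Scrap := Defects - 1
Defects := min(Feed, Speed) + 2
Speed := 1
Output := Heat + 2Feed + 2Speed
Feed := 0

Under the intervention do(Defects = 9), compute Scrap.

8

Intervening sets Defects = 9 and removes its equation (Defects := min(Feed, Speed) + 2).
Scrap = Defects - 1  [with Defects=9]  = 8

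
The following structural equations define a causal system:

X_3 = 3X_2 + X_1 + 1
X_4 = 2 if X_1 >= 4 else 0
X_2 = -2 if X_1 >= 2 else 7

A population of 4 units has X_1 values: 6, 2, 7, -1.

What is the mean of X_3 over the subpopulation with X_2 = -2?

Conditioning on X_2=-2 selects the 3 unit(s) with X_1 ∈ {6, 2, 7}. Their X_3 values: 1, -3, 2. Mean = 0.

0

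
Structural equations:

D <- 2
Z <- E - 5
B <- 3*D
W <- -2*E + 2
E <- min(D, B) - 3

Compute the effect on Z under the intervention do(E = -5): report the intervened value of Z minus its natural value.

The intervention breaks the incoming arrows to E: E <- min(D, B) - 3 no longer applies, and E = -5.
Z = E - 5  [with E=-5]  = -10
Without intervention: B = 3*D  [with D=2]  = 6; E = min(D, B) - 3  [with D=2, B=6]  = -1; Z = E - 5  [with E=-1]  = -6.
Change = -10 − (-6) = -4.

-4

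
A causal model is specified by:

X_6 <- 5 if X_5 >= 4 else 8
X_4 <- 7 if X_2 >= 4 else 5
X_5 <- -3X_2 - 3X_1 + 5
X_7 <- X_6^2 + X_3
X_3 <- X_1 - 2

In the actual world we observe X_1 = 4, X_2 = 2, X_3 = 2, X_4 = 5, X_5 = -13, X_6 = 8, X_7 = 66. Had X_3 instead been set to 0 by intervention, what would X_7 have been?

The intervention breaks the incoming arrows to X_3: X_3 <- X_1 - 2 no longer applies, and X_3 = 0.
X_5 = -3X_2 - 3X_1 + 5  [with X_2=2, X_1=4]  = -13
X_6 = 5 if X_5 >= 4 else 8  [with X_5=-13]  = 8
X_7 = X_6^2 + X_3  [with X_6=8, X_3=0]  = 64

64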